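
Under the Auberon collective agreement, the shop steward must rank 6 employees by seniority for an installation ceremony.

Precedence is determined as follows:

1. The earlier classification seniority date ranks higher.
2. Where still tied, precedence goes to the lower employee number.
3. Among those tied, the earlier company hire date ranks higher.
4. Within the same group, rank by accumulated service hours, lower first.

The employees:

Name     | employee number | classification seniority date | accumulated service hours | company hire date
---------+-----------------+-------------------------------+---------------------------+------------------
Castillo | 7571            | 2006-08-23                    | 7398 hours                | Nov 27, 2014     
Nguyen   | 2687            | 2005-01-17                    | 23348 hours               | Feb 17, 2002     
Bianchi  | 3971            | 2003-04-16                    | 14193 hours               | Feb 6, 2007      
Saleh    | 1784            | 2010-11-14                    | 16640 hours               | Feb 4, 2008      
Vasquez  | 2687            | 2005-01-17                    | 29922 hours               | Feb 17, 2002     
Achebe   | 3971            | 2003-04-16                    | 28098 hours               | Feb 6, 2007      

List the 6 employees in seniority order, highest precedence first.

Bianchi, Achebe, Nguyen, Vasquez, Castillo, Saleh

By classification seniority date (earlier first): Bianchi and Achebe (both 2003-04-16); then Nguyen and Vasquez (both 2005-01-17); then Castillo (2006-08-23); then Saleh (2010-11-14).
Bianchi and Achebe both have employee number 3971, so the next rule applies.
Bianchi and Achebe both have company hire date Feb 6, 2007, so the next rule applies.
Among Bianchi and Achebe, by accumulated service hours (lower first): Bianchi (14193 hours) before Achebe (28098 hours).
Nguyen and Vasquez both have employee number 2687, so the next rule applies.
Nguyen and Vasquez both have company hire date Feb 17, 2002, so the next rule applies.
Among Nguyen and Vasquez, by accumulated service hours (lower first): Nguyen (23348 hours) before Vasquez (29922 hours).
Full order: Bianchi, Achebe, Nguyen, Vasquez, Castillo, Saleh.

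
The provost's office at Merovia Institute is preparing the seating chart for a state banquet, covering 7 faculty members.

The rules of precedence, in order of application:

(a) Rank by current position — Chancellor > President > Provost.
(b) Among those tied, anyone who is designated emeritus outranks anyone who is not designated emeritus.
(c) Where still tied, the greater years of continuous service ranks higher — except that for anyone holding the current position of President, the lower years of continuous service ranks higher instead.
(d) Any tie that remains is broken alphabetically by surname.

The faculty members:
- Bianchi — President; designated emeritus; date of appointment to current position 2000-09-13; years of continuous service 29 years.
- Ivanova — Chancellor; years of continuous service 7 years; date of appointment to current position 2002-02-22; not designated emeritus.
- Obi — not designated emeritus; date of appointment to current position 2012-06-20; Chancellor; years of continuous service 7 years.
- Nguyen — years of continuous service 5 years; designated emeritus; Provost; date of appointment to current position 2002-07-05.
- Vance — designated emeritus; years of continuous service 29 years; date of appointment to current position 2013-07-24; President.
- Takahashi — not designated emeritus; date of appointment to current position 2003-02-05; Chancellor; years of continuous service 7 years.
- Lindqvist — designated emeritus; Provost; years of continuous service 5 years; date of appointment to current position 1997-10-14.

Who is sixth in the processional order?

By current position: Ivanova, Obi and Takahashi (Chancellor); then Bianchi and Vance (President); then Lindqvist and Nguyen (Provost).
Ivanova, Obi and Takahashi are each not designated emeritus, so the next rule applies.
Ivanova, Obi and Takahashi all have years of continuous service 7 years, so the next rule applies.
Among Ivanova, Obi and Takahashi, alphabetically by surname: Ivanova before Obi before Takahashi.
Bianchi and Vance are each designated emeritus, so the next rule applies.
Bianchi and Vance both have years of continuous service 29 years, so the next rule applies.
Among Bianchi and Vance, alphabetically by surname: Bianchi before Vance.
Lindqvist and Nguyen are each designated emeritus, so the next rule applies.
Lindqvist and Nguyen both have years of continuous service 5 years, so the next rule applies.
Among Lindqvist and Nguyen, alphabetically by surname: Lindqvist before Nguyen.
Order: Ivanova, Obi, Takahashi, Bianchi, Vance, Lindqvist, Nguyen.

Lindqvist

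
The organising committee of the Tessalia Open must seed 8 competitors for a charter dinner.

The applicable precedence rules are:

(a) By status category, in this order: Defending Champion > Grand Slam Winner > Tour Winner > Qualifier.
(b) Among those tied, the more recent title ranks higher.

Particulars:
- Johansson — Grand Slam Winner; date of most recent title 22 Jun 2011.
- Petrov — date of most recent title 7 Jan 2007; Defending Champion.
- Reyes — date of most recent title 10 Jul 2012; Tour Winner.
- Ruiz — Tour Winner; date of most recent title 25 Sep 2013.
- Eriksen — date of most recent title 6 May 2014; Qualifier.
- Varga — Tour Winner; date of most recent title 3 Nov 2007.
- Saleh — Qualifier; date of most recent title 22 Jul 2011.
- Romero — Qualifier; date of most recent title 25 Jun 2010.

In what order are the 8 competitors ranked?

By status category: Petrov (Defending Champion); then Johansson (Grand Slam Winner); then Ruiz, Reyes and Varga (Tour Winner); then Eriksen, Saleh and Romero (Qualifier).
Among Ruiz, Reyes and Varga, by date of most recent title (later first): Ruiz (25 Sep 2013) before Reyes (10 Jul 2012) before Varga (3 Nov 2007).
Among Eriksen, Saleh and Romero, by date of most recent title (later first): Eriksen (6 May 2014) before Saleh (22 Jul 2011) before Romero (25 Jun 2010).
Full order: Petrov, Johansson, Ruiz, Reyes, Varga, Eriksen, Saleh, Romero.

Petrov, Johansson, Ruiz, Reyes, Varga, Eriksen, Saleh, Romero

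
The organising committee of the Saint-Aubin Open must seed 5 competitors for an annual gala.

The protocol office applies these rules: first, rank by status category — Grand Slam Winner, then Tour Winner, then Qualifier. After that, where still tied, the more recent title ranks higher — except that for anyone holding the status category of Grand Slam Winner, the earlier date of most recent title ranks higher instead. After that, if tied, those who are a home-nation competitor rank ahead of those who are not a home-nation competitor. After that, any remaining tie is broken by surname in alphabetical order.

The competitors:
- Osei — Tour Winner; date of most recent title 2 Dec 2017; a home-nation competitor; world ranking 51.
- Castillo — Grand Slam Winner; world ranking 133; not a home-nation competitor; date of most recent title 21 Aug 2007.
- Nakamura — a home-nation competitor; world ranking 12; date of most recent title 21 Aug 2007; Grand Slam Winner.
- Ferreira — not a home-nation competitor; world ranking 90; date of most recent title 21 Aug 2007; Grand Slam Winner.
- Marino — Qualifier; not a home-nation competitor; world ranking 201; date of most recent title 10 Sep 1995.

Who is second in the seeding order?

Castillo

By status category: Nakamura, Castillo and Ferreira (Grand Slam Winner); then Osei (Tour Winner); then Marino (Qualifier).
Nakamura, Castillo and Ferreira all have date of most recent title 21 Aug 2007, so the next rule applies.
Among Nakamura, Castillo and Ferreira, a home-nation competitor before not a home-nation competitor: Nakamura (a home-nation competitor) before Castillo and Ferreira (not a home-nation competitor).
Among Castillo and Ferreira, alphabetically by surname: Castillo before Ferreira.
Order: Nakamura, Castillo, Ferreira, Osei, Marino.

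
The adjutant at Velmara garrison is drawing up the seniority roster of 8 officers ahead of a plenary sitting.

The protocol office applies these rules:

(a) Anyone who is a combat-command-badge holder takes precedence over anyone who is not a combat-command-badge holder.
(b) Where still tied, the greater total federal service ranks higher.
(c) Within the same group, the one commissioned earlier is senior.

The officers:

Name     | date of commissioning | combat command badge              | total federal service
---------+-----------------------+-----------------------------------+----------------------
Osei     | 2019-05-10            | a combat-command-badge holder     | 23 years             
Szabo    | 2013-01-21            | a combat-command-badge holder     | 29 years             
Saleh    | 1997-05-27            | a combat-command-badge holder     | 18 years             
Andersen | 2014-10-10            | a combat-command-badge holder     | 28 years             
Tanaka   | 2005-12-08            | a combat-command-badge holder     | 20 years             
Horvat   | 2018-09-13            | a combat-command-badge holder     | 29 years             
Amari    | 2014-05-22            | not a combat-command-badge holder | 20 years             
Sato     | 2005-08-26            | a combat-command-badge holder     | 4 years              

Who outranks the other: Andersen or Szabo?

Szabo

By the first rule: Szabo, Horvat, Andersen, Osei, Tanaka, Saleh and Sato (each a combat-command-badge holder); then Amari (not a combat-command-badge holder).
Among Szabo, Horvat, Andersen, Osei, Tanaka, Saleh and Sato, by total federal service (higher first): Szabo and Horvat (29 years) before Andersen (28 years) before Osei (23 years) before Tanaka (20 years) before Saleh (18 years) before Sato (4 years).
Among Szabo and Horvat, by date of commissioning (earlier first): Szabo (2013-01-21) before Horvat (2018-09-13).
So Szabo takes precedence.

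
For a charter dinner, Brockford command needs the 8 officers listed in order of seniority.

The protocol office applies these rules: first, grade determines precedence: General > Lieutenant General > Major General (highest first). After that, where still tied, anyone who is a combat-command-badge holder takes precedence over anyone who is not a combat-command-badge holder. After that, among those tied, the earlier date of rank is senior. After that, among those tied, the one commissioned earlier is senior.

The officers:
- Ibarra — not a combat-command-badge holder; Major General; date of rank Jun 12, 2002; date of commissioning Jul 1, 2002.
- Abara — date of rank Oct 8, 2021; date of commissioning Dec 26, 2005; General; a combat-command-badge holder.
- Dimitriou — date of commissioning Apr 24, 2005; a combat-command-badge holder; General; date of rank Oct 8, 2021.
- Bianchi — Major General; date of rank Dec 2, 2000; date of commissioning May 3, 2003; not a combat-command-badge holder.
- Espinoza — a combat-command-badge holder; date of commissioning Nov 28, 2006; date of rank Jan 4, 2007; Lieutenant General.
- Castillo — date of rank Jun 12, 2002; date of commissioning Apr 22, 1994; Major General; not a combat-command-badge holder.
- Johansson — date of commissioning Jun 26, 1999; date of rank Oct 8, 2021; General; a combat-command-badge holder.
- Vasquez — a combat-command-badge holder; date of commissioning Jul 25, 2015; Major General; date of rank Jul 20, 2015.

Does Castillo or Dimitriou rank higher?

By grade: Johansson, Dimitriou and Abara (General); then Espinoza (Lieutenant General); then Vasquez, Bianchi, Castillo and Ibarra (Major General).
Johansson, Dimitriou and Abara are each a combat-command-badge holder, so the next rule applies.
Johansson, Dimitriou and Abara all have date of rank Oct 8, 2021, so the next rule applies.
Among Johansson, Dimitriou and Abara, by date of commissioning (earlier first): Johansson (Jun 26, 1999) before Dimitriou (Apr 24, 2005) before Abara (Dec 26, 2005).
Among Vasquez, Bianchi, Castillo and Ibarra, a combat-command-badge holder before not a combat-command-badge holder: Vasquez (a combat-command-badge holder) before Bianchi, Castillo and Ibarra (not a combat-command-badge holder).
Among Bianchi, Castillo and Ibarra, by date of rank (earlier first): Bianchi (Dec 2, 2000) before Castillo and Ibarra (Jun 12, 2002).
Among Castillo and Ibarra, by date of commissioning (earlier first): Castillo (Apr 22, 1994) before Ibarra (Jul 1, 2002).
So Dimitriou takes precedence.

Dimitriou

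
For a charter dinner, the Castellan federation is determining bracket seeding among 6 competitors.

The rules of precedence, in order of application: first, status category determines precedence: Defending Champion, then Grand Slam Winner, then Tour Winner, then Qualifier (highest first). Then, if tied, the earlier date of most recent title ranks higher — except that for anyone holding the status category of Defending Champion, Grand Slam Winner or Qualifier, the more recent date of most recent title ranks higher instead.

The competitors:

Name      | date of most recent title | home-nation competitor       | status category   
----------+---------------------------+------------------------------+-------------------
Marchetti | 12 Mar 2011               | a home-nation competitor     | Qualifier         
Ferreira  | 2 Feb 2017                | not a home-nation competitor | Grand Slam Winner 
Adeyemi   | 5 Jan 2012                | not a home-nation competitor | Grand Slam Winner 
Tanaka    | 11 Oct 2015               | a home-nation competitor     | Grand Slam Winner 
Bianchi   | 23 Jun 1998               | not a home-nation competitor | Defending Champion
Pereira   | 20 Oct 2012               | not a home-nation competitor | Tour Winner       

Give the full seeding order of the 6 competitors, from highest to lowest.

By status category: Bianchi (Defending Champion); then Ferreira, Tanaka and Adeyemi (Grand Slam Winner); then Pereira (Tour Winner); then Marchetti (Qualifier).
Among Ferreira, Tanaka and Adeyemi, by date of most recent title (later first) (reversed rule for this group): Ferreira (2 Feb 2017) before Tanaka (11 Oct 2015) before Adeyemi (5 Jan 2012).
Full order: Bianchi, Ferreira, Tanaka, Adeyemi, Pereira, Marchetti.

Bianchi, Ferreira, Tanaka, Adeyemi, Pereira, Marchetti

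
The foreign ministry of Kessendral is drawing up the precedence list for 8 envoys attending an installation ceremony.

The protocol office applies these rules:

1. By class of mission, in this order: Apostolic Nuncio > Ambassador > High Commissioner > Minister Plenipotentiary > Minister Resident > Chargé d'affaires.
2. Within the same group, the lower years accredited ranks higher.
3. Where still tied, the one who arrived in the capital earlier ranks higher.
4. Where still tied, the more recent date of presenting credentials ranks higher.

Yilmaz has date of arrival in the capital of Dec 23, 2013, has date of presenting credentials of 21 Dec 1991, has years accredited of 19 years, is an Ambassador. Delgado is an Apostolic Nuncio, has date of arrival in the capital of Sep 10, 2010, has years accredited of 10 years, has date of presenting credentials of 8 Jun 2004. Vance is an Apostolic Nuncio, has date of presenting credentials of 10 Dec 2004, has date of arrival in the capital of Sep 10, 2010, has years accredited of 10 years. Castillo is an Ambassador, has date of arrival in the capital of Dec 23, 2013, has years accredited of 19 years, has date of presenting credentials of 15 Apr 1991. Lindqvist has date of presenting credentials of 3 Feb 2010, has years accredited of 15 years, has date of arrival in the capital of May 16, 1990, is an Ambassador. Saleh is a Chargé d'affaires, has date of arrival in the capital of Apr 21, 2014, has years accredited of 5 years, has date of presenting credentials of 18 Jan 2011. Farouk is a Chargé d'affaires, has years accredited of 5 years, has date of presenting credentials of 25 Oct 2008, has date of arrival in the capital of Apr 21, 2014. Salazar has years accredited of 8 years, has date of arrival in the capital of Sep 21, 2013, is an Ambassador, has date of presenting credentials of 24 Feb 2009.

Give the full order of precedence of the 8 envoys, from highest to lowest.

Vance, Delgado, Salazar, Lindqvist, Yilmaz, Castillo, Saleh, Farouk

By class of mission: Vance and Delgado (Apostolic Nuncio); then Salazar, Lindqvist, Yilmaz and Castillo (Ambassador); then Saleh and Farouk (Chargé d'affaires).
Vance and Delgado both have years accredited 10 years, so the next rule applies.
Vance and Delgado both have date of arrival in the capital Sep 10, 2010, so the next rule applies.
Among Vance and Delgado, by date of presenting credentials (later first): Vance (10 Dec 2004) before Delgado (8 Jun 2004).
Among Salazar, Lindqvist, Yilmaz and Castillo, by years accredited (lower first): Salazar (8 years) before Lindqvist (15 years) before Yilmaz and Castillo (19 years).
Yilmaz and Castillo both have date of arrival in the capital Dec 23, 2013, so the next rule applies.
Among Yilmaz and Castillo, by date of presenting credentials (later first): Yilmaz (21 Dec 1991) before Castillo (15 Apr 1991).
Saleh and Farouk both have years accredited 5 years, so the next rule applies.
Saleh and Farouk both have date of arrival in the capital Apr 21, 2014, so the next rule applies.
Among Saleh and Farouk, by date of presenting credentials (later first): Saleh (18 Jan 2011) before Farouk (25 Oct 2008).
Full order: Vance, Delgado, Salazar, Lindqvist, Yilmaz, Castillo, Saleh, Farouk.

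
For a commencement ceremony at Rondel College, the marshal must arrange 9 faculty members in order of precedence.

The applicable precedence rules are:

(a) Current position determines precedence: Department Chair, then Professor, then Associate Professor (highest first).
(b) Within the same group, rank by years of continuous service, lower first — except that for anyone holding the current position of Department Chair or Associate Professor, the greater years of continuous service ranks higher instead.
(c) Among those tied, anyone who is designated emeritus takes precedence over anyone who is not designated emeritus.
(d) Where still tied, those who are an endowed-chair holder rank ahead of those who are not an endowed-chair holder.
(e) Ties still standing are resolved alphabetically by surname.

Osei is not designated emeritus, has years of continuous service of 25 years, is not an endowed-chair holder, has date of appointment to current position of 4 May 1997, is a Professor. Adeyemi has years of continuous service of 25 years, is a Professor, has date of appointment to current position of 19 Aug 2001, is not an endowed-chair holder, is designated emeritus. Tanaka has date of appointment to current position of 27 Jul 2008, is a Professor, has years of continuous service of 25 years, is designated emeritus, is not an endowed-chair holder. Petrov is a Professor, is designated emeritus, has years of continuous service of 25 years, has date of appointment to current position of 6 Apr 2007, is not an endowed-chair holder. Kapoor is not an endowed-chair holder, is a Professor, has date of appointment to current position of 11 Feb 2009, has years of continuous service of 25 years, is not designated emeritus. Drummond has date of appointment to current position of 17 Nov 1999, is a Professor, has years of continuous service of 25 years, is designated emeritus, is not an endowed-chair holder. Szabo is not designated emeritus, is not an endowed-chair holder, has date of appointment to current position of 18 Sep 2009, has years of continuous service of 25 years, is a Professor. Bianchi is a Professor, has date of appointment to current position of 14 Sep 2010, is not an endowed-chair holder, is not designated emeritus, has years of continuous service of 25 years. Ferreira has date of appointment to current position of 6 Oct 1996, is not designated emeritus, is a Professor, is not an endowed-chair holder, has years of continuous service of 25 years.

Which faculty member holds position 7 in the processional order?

Kapoor

By current position: Adeyemi, Drummond, Petrov, Tanaka, Bianchi, Ferreira, Kapoor, Osei and Szabo (Professor).
Adeyemi, Drummond, Petrov, Tanaka, Bianchi, Ferreira, Kapoor, Osei and Szabo all have years of continuous service 25 years, so the next rule applies.
Among Adeyemi, Drummond, Petrov, Tanaka, Bianchi, Ferreira, Kapoor, Osei and Szabo, designated emeritus before not designated emeritus: Adeyemi, Drummond, Petrov and Tanaka (designated emeritus) before Bianchi, Ferreira, Kapoor, Osei and Szabo (not designated emeritus).
Adeyemi, Drummond, Petrov and Tanaka are each not an endowed-chair holder, so the next rule applies.
Among Adeyemi, Drummond, Petrov and Tanaka, alphabetically by surname: Adeyemi before Drummond before Petrov before Tanaka.
Bianchi, Ferreira, Kapoor, Osei and Szabo are each not an endowed-chair holder, so the next rule applies.
Among Bianchi, Ferreira, Kapoor, Osei and Szabo, alphabetically by surname: Bianchi before Ferreira before Kapoor before Osei before Szabo.
Order: Adeyemi, Drummond, Petrov, Tanaka, Bianchi, Ferreira, Kapoor, Osei, Szabo.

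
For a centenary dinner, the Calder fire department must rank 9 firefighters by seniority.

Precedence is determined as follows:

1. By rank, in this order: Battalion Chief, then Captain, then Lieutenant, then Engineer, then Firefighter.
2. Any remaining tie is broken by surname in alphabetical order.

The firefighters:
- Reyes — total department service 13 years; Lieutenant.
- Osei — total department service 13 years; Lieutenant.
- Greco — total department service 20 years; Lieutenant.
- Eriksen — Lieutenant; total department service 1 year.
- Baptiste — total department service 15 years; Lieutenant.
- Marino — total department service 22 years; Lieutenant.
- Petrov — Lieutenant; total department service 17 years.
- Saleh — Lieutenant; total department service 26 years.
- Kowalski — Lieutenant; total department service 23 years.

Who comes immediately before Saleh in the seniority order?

Reyes

By rank: Baptiste, Eriksen, Greco, Kowalski, Marino, Osei, Petrov, Reyes and Saleh (Lieutenant).
Among Baptiste, Eriksen, Greco, Kowalski, Marino, Osei, Petrov, Reyes and Saleh, alphabetically by surname: Baptiste before Eriksen before Greco before Kowalski before Marino before Osei before Petrov before Reyes before Saleh.
Order: Baptiste, Eriksen, Greco, Kowalski, Marino, Osei, Petrov, Reyes, Saleh.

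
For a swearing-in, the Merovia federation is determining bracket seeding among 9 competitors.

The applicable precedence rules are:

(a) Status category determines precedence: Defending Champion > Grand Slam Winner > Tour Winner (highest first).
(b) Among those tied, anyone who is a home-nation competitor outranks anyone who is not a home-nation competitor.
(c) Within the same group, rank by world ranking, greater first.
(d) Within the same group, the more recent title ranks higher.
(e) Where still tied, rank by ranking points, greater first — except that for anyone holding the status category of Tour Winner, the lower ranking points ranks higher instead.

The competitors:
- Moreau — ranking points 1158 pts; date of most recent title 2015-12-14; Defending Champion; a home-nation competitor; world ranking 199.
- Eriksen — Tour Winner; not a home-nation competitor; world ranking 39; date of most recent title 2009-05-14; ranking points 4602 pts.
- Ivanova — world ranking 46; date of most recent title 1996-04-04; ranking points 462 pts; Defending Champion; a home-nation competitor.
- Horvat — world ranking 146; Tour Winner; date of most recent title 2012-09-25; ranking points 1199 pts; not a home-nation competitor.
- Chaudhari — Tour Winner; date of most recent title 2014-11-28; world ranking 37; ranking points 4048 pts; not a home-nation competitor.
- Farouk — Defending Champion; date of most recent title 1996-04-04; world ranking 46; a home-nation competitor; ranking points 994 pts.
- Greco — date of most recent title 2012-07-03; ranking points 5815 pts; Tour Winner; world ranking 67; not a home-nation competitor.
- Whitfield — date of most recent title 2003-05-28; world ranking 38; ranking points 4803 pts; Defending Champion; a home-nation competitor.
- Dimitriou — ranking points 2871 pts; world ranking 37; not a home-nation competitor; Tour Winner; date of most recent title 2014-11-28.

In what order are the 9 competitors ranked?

Moreau, Farouk, Ivanova, Whitfield, Horvat, Greco, Eriksen, Dimitriou, Chaudhari

By status category: Moreau, Farouk, Ivanova and Whitfield (Defending Champion); then Horvat, Greco, Eriksen, Dimitriou and Chaudhari (Tour Winner).
Moreau, Farouk, Ivanova and Whitfield are each a home-nation competitor, so the next rule applies.
Among Moreau, Farouk, Ivanova and Whitfield, by world ranking (higher first): Moreau (199) before Farouk and Ivanova (46) before Whitfield (38).
Farouk and Ivanova both have date of most recent title 1996-04-04, so the next rule applies.
Among Farouk and Ivanova, by ranking points (higher first): Farouk (994 pts) before Ivanova (462 pts).
Horvat, Greco, Eriksen, Dimitriou and Chaudhari are each not a home-nation competitor, so the next rule applies.
Among Horvat, Greco, Eriksen, Dimitriou and Chaudhari, by world ranking (higher first): Horvat (146) before Greco (67) before Eriksen (39) before Dimitriou and Chaudhari (37).
Dimitriou and Chaudhari both have date of most recent title 2014-11-28, so the next rule applies.
Among Dimitriou and Chaudhari, by ranking points (lower first) (reversed rule for this group): Dimitriou (2871 pts) before Chaudhari (4048 pts).
Full order: Moreau, Farouk, Ivanova, Whitfield, Horvat, Greco, Eriksen, Dimitriou, Chaudhari.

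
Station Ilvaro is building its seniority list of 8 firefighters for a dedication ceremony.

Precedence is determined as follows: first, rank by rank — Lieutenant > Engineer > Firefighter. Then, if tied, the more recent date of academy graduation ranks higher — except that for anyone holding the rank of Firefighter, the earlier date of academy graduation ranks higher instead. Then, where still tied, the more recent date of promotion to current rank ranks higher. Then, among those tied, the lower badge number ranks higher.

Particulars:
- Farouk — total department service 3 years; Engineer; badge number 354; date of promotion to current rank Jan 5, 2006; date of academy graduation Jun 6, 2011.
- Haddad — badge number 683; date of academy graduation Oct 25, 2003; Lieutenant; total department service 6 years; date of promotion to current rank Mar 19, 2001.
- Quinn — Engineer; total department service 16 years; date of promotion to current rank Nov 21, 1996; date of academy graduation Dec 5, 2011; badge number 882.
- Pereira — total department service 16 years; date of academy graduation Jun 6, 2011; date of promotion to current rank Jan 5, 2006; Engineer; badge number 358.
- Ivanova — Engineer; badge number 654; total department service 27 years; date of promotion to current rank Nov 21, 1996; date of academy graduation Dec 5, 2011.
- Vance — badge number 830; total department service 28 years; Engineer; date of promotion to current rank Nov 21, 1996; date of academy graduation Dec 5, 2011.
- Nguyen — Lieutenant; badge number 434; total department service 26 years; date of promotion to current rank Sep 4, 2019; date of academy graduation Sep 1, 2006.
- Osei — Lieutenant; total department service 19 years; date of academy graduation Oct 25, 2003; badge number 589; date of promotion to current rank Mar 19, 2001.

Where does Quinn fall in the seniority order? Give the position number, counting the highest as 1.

6

By rank: Nguyen, Osei and Haddad (Lieutenant); then Ivanova, Vance, Quinn, Farouk and Pereira (Engineer).
Among Nguyen, Osei and Haddad, by date of academy graduation (later first): Nguyen (Sep 1, 2006) before Osei and Haddad (Oct 25, 2003).
Osei and Haddad both have date of promotion to current rank Mar 19, 2001, so the next rule applies.
Among Osei and Haddad, by badge number (lower first): Osei (589) before Haddad (683).
Among Ivanova, Vance, Quinn, Farouk and Pereira, by date of academy graduation (later first): Ivanova, Vance and Quinn (Dec 5, 2011) before Farouk and Pereira (Jun 6, 2011).
Ivanova, Vance and Quinn all have date of promotion to current rank Nov 21, 1996, so the next rule applies.
Among Ivanova, Vance and Quinn, by badge number (lower first): Ivanova (654) before Vance (830) before Quinn (882).
Farouk and Pereira both have date of promotion to current rank Jan 5, 2006, so the next rule applies.
Among Farouk and Pereira, by badge number (lower first): Farouk (354) before Pereira (358).
Order: Nguyen, Osei, Haddad, Ivanova, Vance, Quinn, Farouk, Pereira. So position 6.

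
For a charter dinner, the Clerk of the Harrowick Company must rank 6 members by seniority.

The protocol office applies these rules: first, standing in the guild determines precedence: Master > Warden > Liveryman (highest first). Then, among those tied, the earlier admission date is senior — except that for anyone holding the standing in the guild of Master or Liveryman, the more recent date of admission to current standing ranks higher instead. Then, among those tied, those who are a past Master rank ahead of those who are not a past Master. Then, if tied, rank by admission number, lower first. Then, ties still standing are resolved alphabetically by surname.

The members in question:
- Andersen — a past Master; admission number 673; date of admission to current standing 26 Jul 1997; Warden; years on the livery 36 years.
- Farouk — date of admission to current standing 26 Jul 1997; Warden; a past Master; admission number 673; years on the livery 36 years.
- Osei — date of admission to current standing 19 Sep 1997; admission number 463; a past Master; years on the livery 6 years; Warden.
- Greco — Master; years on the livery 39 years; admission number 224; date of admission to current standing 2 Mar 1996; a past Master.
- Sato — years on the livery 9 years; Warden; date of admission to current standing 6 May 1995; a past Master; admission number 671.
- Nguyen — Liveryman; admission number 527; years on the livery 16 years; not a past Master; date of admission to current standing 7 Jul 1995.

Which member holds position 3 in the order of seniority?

Andersen

By standing in the guild: Greco (Master); then Sato, Andersen, Farouk and Osei (Warden); then Nguyen (Liveryman).
Among Sato, Andersen, Farouk and Osei, by date of admission to current standing (earlier first): Sato (6 May 1995) before Andersen and Farouk (26 Jul 1997) before Osei (19 Sep 1997).
Andersen and Farouk are each a past Master, so the next rule applies.
Andersen and Farouk both have admission number 673, so the next rule applies.
Among Andersen and Farouk, alphabetically by surname: Andersen before Farouk.
Order: Greco, Sato, Andersen, Farouk, Osei, Nguyen.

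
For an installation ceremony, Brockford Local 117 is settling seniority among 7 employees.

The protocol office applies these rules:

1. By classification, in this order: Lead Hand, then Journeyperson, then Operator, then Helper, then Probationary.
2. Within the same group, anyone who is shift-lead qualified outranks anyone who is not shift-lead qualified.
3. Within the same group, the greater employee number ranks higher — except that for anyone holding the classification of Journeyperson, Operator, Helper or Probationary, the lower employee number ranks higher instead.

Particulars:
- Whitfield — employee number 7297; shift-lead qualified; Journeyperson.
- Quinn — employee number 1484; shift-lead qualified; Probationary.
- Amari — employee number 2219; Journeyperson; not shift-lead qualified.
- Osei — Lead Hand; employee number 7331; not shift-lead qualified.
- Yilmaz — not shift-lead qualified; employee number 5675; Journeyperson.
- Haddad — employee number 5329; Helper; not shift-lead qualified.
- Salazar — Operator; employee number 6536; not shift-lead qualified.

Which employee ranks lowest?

Quinn

By classification: Osei (Lead Hand); then Whitfield, Amari and Yilmaz (Journeyperson); then Salazar (Operator); then Haddad (Helper); then Quinn (Probationary).
Among Whitfield, Amari and Yilmaz, shift-lead qualified before not shift-lead qualified: Whitfield (shift-lead qualified) before Amari and Yilmaz (not shift-lead qualified).
Among Amari and Yilmaz, by employee number (lower first) (reversed rule for this group): Amari (2219) before Yilmaz (5675).
Order: Osei, Whitfield, Amari, Yilmaz, Salazar, Haddad, Quinn.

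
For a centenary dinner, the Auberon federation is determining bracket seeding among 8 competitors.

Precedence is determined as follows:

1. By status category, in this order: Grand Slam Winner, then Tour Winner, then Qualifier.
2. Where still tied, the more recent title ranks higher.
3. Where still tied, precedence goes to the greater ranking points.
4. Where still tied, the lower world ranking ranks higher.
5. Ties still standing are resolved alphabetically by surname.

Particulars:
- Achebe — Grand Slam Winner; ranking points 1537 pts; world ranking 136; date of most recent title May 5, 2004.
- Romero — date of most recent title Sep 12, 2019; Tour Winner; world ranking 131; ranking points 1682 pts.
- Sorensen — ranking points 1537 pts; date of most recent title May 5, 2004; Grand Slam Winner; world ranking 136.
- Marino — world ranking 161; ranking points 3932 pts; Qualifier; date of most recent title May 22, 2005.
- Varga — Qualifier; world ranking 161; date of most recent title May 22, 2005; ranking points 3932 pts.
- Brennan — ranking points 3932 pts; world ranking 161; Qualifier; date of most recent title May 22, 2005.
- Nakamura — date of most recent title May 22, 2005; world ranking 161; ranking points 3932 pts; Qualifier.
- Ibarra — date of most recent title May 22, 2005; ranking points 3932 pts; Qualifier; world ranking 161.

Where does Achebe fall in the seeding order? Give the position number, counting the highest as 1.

By status category: Achebe and Sorensen (Grand Slam Winner); then Romero (Tour Winner); then Brennan, Ibarra, Marino, Nakamura and Varga (Qualifier).
Achebe and Sorensen both have date of most recent title May 5, 2004, so the next rule applies.
Achebe and Sorensen both have ranking points 1537 pts, so the next rule applies.
Achebe and Sorensen both have world ranking 136, so the next rule applies.
Among Achebe and Sorensen, alphabetically by surname: Achebe before Sorensen.
Brennan, Ibarra, Marino, Nakamura and Varga all have date of most recent title May 22, 2005, so the next rule applies.
Brennan, Ibarra, Marino, Nakamura and Varga all have ranking points 3932 pts, so the next rule applies.
Brennan, Ibarra, Marino, Nakamura and Varga all have world ranking 161, so the next rule applies.
Among Brennan, Ibarra, Marino, Nakamura and Varga, alphabetically by surname: Brennan before Ibarra before Marino before Nakamura before Varga.
Order: Achebe, Sorensen, Romero, Brennan, Ibarra, Marino, Nakamura, Varga. So position 1.

1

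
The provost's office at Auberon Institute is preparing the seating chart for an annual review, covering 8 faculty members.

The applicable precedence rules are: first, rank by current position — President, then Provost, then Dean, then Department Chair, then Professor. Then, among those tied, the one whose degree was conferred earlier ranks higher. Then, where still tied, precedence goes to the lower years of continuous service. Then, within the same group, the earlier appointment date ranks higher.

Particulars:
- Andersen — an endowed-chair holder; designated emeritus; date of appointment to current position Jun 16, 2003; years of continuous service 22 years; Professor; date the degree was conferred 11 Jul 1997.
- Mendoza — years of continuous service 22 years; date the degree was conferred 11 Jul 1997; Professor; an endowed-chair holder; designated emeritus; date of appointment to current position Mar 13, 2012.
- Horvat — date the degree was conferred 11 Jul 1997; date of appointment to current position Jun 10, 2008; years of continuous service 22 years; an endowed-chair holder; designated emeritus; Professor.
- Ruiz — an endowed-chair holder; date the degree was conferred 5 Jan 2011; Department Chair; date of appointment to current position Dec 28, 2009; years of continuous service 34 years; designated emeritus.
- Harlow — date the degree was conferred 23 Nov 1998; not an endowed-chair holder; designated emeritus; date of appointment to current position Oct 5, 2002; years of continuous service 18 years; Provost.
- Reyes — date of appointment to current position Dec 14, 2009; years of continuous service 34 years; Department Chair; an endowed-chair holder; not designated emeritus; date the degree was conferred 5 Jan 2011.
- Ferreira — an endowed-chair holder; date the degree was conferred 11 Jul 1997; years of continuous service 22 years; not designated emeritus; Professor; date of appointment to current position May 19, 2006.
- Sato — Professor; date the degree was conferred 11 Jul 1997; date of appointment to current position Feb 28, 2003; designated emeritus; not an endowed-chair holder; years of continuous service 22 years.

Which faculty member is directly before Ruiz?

Reyes

By current position: Harlow (Provost); then Reyes and Ruiz (Department Chair); then Sato, Andersen, Ferreira, Horvat and Mendoza (Professor).
Reyes and Ruiz both have date the degree was conferred 5 Jan 2011, so the next rule applies.
Reyes and Ruiz both have years of continuous service 34 years, so the next rule applies.
Among Reyes and Ruiz, by date of appointment to current position (earlier first): Reyes (Dec 14, 2009) before Ruiz (Dec 28, 2009).
Sato, Andersen, Ferreira, Horvat and Mendoza all have date the degree was conferred 11 Jul 1997, so the next rule applies.
Sato, Andersen, Ferreira, Horvat and Mendoza all have years of continuous service 22 years, so the next rule applies.
Among Sato, Andersen, Ferreira, Horvat and Mendoza, by date of appointment to current position (earlier first): Sato (Feb 28, 2003) before Andersen (Jun 16, 2003) before Ferreira (May 19, 2006) before Horvat (Jun 10, 2008) before Mendoza (Mar 13, 2012).
Order: Harlow, Reyes, Ruiz, Sato, Andersen, Ferreira, Horvat, Mendoza.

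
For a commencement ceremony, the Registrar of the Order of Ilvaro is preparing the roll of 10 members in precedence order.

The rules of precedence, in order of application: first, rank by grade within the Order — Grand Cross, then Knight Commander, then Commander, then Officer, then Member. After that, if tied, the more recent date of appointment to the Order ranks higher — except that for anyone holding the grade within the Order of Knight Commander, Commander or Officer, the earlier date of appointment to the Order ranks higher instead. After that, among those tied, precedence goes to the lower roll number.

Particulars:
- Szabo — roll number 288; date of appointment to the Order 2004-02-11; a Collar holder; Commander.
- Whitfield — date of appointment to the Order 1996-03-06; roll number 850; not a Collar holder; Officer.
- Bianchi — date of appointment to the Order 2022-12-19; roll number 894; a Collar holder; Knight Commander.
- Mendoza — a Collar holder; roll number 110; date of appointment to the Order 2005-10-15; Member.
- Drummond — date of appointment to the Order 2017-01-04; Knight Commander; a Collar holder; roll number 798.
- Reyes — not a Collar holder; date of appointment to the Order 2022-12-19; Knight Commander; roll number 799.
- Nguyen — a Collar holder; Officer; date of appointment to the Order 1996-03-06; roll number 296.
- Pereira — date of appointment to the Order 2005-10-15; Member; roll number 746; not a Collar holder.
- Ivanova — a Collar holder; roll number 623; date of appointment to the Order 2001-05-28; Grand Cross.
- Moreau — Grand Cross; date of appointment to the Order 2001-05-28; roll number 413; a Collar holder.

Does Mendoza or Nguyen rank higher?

By grade within the Order: Moreau and Ivanova (Grand Cross); then Drummond, Reyes and Bianchi (Knight Commander); then Szabo (Commander); then Nguyen and Whitfield (Officer); then Mendoza and Pereira (Member).
Moreau and Ivanova both have date of appointment to the Order 2001-05-28, so the next rule applies.
Among Moreau and Ivanova, by roll number (lower first): Moreau (413) before Ivanova (623).
Among Drummond, Reyes and Bianchi, by date of appointment to the Order (earlier first) (reversed rule for this group): Drummond (2017-01-04) before Reyes and Bianchi (2022-12-19).
Among Reyes and Bianchi, by roll number (lower first): Reyes (799) before Bianchi (894).
Nguyen and Whitfield both have date of appointment to the Order 1996-03-06, so the next rule applies.
Among Nguyen and Whitfield, by roll number (lower first): Nguyen (296) before Whitfield (850).
Mendoza and Pereira both have date of appointment to the Order 2005-10-15, so the next rule applies.
Among Mendoza and Pereira, by roll number (lower first): Mendoza (110) before Pereira (746).
So Nguyen takes precedence.

Nguyen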